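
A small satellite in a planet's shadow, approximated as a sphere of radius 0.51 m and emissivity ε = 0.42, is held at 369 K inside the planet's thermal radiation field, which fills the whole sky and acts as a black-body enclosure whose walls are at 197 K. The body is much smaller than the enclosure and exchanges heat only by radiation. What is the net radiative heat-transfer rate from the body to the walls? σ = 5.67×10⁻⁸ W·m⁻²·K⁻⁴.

For a small grey body in a large enclosure: P_net = εσA(T_body⁴ − T_wall⁴).
A = 4πr² = 3.269 m²; T_body⁴ − T_wall⁴ = 1.854×10¹⁰ − 1.506×10⁹ = 1.703×10¹⁰ K⁴.
|P_net| = 0.42·5.67×10⁻⁸·3.269·1.703×10¹⁰.

P_net ≈ 1330 W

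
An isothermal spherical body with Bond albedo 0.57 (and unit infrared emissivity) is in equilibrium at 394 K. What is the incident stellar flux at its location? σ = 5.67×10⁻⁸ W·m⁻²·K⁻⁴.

S ≈ 12700 W/m²

(1−a)S·πr² = σ·4πr²·T⁴ ⇒ S = 4σT⁴/(1−a).
S = 4·5.67×10⁻⁸·2.410×10¹⁰/0.430.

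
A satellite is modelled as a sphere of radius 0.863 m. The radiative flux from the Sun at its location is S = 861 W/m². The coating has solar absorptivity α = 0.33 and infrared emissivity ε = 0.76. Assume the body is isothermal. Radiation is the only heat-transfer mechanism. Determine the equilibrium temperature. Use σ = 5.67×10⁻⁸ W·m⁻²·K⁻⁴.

T ≈ 201 K

At equilibrium, absorbed power = emitted power.
Absorbing cross-section = πr² = 2.340 m²; emitting surface = 4πr² = 9.359 m² (ratio 4).
αS·A_cross = εσ·A_surf·T⁴  ⇒  T⁴ = αS/(ε·4σ).
T⁴ = 0.330·861/(0.76·4·5.67×10⁻⁸) = 1.648×10⁹ K⁴.
T = (1.648×10⁹)^(1/4).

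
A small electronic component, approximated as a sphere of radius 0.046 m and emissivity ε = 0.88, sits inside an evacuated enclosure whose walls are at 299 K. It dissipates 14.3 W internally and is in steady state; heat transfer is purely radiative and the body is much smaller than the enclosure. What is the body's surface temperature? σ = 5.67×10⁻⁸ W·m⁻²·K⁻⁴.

For a small grey body in a large enclosure, net radiated power = εσA(T⁴ − T_w⁴).
Steady state: P = εσA(T⁴ − T_w⁴) with A = 4πr² = 0.02659 m².
T⁴ = P/(εσA) + T_w⁴ = 14.3/(0.88·5.67×10⁻⁸·0.02659) + (299)⁴
    = 1.078×10¹⁰ + 7.993×10⁹ = 1.877×10¹⁰ K⁴.

T ≈ 370 K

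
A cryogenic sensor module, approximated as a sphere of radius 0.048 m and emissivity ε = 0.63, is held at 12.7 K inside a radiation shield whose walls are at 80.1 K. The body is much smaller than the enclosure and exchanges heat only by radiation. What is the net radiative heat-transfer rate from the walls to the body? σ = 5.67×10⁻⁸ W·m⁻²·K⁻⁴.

For a small grey body in a large enclosure: P_net = εσA(T_body⁴ − T_wall⁴).
A = 4πr² = 0.02895 m²; T_body⁴ − T_wall⁴ = 26010 − 4.117×10⁷ = -4.114×10⁷ K⁴.
|P_net| = 0.63·5.67×10⁻⁸·0.02895·4.114×10⁷.

P_net ≈ 0.0425 W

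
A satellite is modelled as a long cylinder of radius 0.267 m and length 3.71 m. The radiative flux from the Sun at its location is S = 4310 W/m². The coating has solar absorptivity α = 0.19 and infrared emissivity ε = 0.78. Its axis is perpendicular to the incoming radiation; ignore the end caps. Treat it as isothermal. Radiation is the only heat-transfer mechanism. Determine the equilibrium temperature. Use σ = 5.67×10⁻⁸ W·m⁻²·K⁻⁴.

T ≈ 277 K

At equilibrium, absorbed power = emitted power.
Absorbing cross-section = 2rL = 1.981 m²; emitting surface = 2πrL = 6.224 m² (ratio π).
αS·A_cross = εσ·A_surf·T⁴  ⇒  T⁴ = αS/(ε·πσ).
T⁴ = 0.190·4310/(0.78·π·5.67×10⁻⁸) = 5.894×10⁹ K⁴.
T = (5.894×10⁹)^(1/4).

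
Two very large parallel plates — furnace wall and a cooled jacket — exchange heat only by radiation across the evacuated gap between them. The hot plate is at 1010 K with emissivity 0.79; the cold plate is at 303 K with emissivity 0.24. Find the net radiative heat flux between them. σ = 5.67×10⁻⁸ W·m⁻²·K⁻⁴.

For two infinite grey parallel plates, q = σ(T₁⁴ − T₂⁴)/(1/ε₁ + 1/ε₂ − 1).
T₁⁴ − T₂⁴ = 1.041×10¹² − 8.429×10⁹ = 1.032×10¹² K⁴.
1/ε₁ + 1/ε₂ − 1 = 1.266 + 4.167 − 1 = 4.432.
q = 5.67×10⁻⁸ × 1.032×10¹² / 4.432.

q ≈ 13200 W/m²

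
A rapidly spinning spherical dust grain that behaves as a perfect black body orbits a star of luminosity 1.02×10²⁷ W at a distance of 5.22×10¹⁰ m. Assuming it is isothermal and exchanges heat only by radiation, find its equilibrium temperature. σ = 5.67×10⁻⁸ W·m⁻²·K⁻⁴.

T ≈ 602 K

First find the stellar flux at distance d: S = L/(4πd²) = 1.02×10²⁷/(4π·(5.22×10¹⁰)²) = 29790 W/m².
For an isothermal sphere, absorbed (1−a)S·πr² = emitted σ·4πr²·T⁴, so T⁴ = (1−a)S/(4σ).
T⁴ = 1.00·29790/(4·5.67×10⁻⁸) = 1.313×10¹¹ K⁴.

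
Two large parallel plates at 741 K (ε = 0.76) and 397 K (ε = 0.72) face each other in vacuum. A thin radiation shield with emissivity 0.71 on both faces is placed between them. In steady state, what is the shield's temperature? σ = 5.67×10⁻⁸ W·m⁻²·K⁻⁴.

In steady state the net flux on the hot side equals that on the cold side.
σ(T₁⁴−T_s⁴)/D₁ = σ(T_s⁴−T₂⁴)/D₂, with D₁ = 1/ε₁+1/ε_s−1 = 1.724, D₂ = 1/ε_s+1/ε₂−1 = 1.797.
Solve for T_s⁴: T_s⁴ = (D₂·T₁⁴ + D₁·T₂⁴)/(D₁+D₂) = 1.660×10¹¹ K⁴.

T_s ≈ 638 K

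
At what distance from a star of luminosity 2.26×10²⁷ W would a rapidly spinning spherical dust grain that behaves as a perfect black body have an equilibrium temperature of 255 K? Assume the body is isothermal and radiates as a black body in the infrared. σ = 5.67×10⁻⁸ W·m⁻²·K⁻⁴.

For an isothermal black-emitting sphere, (1−a)S·πr² = σ·4πr²·T⁴ ⇒ S = 4σT⁴/(1−a).
S = 4·5.67×10⁻⁸·(255)⁴/1.00 = 959.0 W/m².
Flux falls as S = L/(4πd²), so d = √(L/(4πS)) = √(2.26×10²⁷/(4π·959.0)).

d ≈ 4.33×10¹¹ m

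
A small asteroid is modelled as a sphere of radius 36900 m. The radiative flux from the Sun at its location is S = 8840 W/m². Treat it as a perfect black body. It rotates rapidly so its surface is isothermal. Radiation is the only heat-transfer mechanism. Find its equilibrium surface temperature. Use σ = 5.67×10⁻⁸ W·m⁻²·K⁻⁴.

At equilibrium, absorbed power = emitted power.
Absorbing cross-section = πr² = 4.278×10⁹ m²; emitting surface = 4πr² = 1.711×10¹⁰ m² (ratio 4).
S·A_cross = εσ·A_surf·T⁴  ⇒  T⁴ = S/(4σ).
T⁴ = 1.00·8840/(4·5.67×10⁻⁸) = 3.898×10¹⁰ K⁴.
T = (3.898×10¹⁰)^(1/4).

T ≈ 444 K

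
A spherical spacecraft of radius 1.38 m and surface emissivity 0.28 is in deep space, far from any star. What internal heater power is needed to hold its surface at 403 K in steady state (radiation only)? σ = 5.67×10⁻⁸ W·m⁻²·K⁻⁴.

P ≈ 10000 W

P = εσ·4πr²·T⁴.
4πr² = 23.93 m²; T⁴ = 2.638×10¹⁰ K⁴.
P = 0.28·5.67×10⁻⁸·23.93·2.638×10¹⁰.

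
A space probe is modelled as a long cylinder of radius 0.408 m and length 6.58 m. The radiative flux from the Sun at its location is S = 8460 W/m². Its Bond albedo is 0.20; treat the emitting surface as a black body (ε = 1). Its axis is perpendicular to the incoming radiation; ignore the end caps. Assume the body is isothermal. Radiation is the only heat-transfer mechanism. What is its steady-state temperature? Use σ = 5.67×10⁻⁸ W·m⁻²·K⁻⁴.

At equilibrium, absorbed power = emitted power.
Absorbing cross-section = 2rL = 5.369 m²; emitting surface = 2πrL = 16.87 m² (ratio π).
(1−a)S·A_cross = εσ·A_surf·T⁴  ⇒  T⁴ = (1−a)S/(πσ).
T⁴ = 0.800·8460/(π·5.67×10⁻⁸) = 3.800×10¹⁰ K⁴.
T = (3.800×10¹⁰)^(1/4).

T ≈ 442 K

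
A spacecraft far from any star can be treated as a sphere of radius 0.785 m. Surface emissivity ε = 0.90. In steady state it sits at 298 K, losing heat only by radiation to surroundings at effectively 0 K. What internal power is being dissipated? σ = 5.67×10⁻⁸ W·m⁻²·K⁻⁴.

P ≈ 3120 W

Steady state: P = εσA T⁴.
A = 4πr² = 7.744 m²; T⁴ = (298)⁴ = 7.886×10⁹ K⁴.
P = 0.90 × 5.67×10⁻⁸ × 7.744 × 7.886×10⁹.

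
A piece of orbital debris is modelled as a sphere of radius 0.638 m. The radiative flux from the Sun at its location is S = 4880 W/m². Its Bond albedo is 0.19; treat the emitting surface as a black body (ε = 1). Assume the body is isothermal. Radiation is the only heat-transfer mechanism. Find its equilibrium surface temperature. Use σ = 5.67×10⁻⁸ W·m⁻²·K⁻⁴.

T ≈ 363 K

At equilibrium, absorbed power = emitted power.
Absorbing cross-section = πr² = 1.279 m²; emitting surface = 4πr² = 5.115 m² (ratio 4).
(1−a)S·A_cross = εσ·A_surf·T⁴  ⇒  T⁴ = (1−a)S/(4σ).
T⁴ = 0.810·4880/(4·5.67×10⁻⁸) = 1.743×10¹⁰ K⁴.
T = (1.743×10¹⁰)^(1/4).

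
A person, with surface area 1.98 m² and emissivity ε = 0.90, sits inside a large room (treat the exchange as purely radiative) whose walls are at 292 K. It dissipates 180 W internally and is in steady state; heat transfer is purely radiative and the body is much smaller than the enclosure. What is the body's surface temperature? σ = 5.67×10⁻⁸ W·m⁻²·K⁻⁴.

For a small grey body in a large enclosure, net radiated power = εσA(T⁴ − T_w⁴).
Steady state: P = εσA(T⁴ − T_w⁴) with A = 1.98 m².
T⁴ = P/(εσA) + T_w⁴ = 180/(0.90·5.67×10⁻⁸·1.980) + (292)⁴
    = 1.781×10⁹ + 7.270×10⁹ = 9.051×10⁹ K⁴.

T ≈ 308 K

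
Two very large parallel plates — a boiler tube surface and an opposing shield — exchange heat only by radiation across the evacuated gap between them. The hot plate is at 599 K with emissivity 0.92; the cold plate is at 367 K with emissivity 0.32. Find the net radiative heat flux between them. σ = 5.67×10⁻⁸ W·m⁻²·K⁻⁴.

For two infinite grey parallel plates, q = σ(T₁⁴ − T₂⁴)/(1/ε₁ + 1/ε₂ − 1).
T₁⁴ − T₂⁴ = 1.287×10¹¹ − 1.814×10¹⁰ = 1.106×10¹¹ K⁴.
1/ε₁ + 1/ε₂ − 1 = 1.087 + 3.125 − 1 = 3.212.
q = 5.67×10⁻⁸ × 1.106×10¹¹ / 3.212.

q ≈ 1950 W/m²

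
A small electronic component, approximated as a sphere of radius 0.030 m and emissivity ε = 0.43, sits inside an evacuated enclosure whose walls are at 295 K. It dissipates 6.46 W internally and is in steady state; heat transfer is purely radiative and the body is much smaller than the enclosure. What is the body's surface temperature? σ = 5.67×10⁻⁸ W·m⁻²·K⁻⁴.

For a small grey body in a large enclosure, net radiated power = εσA(T⁴ − T_w⁴).
Steady state: P = εσA(T⁴ − T_w⁴) with A = 4πr² = 0.01131 m².
T⁴ = P/(εσA) + T_w⁴ = 6.46/(0.43·5.67×10⁻⁸·0.01131) + (295)⁴
    = 2.343×10¹⁰ + 7.573×10⁹ = 3.100×10¹⁰ K⁴.

T ≈ 420 K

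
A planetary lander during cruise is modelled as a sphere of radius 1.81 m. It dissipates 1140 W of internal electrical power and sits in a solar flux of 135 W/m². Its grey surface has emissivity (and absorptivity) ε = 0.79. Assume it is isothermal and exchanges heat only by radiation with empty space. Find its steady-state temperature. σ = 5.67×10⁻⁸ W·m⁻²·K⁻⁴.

T ≈ 187 K

At steady state, absorbed solar power + internal power = radiated power.
Absorbed: α·S·A_cross = 0.79·135·10.29 = 1098 W (cross-section πr²).
Total input = 1098 + 1140 = 2238 W.
Radiated: εσ·A_surf·T⁴ with A_surf = 4πr² = 41.17 m².
T⁴ = 2238/(0.79·5.67×10⁻⁸·41.17) = 1.213×10⁹ K⁴.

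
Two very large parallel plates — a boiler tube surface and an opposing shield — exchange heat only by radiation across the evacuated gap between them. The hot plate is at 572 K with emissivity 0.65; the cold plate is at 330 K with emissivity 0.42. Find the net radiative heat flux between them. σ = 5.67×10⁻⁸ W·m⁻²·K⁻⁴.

For two infinite grey parallel plates, q = σ(T₁⁴ − T₂⁴)/(1/ε₁ + 1/ε₂ − 1).
T₁⁴ − T₂⁴ = 1.070×10¹¹ − 1.186×10¹⁰ = 9.519×10¹⁰ K⁴.
1/ε₁ + 1/ε₂ − 1 = 1.538 + 2.381 − 1 = 2.919.
q = 5.67×10⁻⁸ × 9.519×10¹⁰ / 2.919.

q ≈ 1850 W/m²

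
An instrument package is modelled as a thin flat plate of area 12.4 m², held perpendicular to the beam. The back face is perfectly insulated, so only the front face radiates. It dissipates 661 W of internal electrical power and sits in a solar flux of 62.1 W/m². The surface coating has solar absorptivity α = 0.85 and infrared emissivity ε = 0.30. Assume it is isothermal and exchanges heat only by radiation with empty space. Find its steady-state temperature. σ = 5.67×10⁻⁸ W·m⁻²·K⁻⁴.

T ≈ 281 K

At steady state, absorbed solar power + internal power = radiated power.
Absorbed: α·S·A_cross = 0.85·62.1·12.40 = 654.5 W (cross-section A).
Total input = 654.5 + 661 = 1316 W.
Radiated: εσ·A_surf·T⁴ with A_surf = A = 12.40 m².
T⁴ = 1316/(0.30·5.67×10⁻⁸·12.40) = 6.237×10⁹ K⁴.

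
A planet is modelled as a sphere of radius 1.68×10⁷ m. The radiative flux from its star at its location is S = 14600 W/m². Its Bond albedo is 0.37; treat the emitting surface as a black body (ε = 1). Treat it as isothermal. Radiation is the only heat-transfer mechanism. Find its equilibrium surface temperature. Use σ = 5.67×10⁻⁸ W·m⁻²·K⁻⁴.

T ≈ 449 K

At equilibrium, absorbed power = emitted power.
Absorbing cross-section = πr² = 8.867×10¹⁴ m²; emitting surface = 4πr² = 3.547×10¹⁵ m² (ratio 4).
(1−a)S·A_cross = εσ·A_surf·T⁴  ⇒  T⁴ = (1−a)S/(4σ).
T⁴ = 0.630·14600/(4·5.67×10⁻⁸) = 4.056×10¹⁰ K⁴.
T = (4.056×10¹⁰)^(1/4).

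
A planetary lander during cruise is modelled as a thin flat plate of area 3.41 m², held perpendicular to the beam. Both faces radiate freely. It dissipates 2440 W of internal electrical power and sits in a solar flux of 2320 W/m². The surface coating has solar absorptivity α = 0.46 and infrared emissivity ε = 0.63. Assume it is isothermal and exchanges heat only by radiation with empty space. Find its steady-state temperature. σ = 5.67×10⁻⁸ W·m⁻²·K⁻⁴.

At steady state, absorbed solar power + internal power = radiated power.
Absorbed: α·S·A_cross = 0.46·2320·3.410 = 3639 W (cross-section A).
Total input = 3639 + 2440 = 6079 W.
Radiated: εσ·A_surf·T⁴ with A_surf = 2A = 6.820 m².
T⁴ = 6079/(0.63·5.67×10⁻⁸·6.820) = 2.495×10¹⁰ K⁴.

T ≈ 397 K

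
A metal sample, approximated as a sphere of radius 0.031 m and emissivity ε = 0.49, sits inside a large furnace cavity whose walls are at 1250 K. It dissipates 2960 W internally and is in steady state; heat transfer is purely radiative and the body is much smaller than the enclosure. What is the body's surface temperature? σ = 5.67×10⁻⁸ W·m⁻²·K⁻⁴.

For a small grey body in a large enclosure, net radiated power = εσA(T⁴ − T_w⁴).
Steady state: P = εσA(T⁴ − T_w⁴) with A = 4πr² = 0.01208 m².
T⁴ = P/(εσA) + T_w⁴ = 2960/(0.49·5.67×10⁻⁸·0.01208) + (1250)⁴
    = 8.822×10¹² + 2.441×10¹² = 1.126×10¹³ K⁴.

T ≈ 1830 K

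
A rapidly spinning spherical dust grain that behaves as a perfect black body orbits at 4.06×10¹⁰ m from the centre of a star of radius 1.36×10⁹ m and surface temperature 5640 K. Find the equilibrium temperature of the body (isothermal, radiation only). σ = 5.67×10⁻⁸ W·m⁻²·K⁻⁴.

T ≈ 730 K

The star's surface emits σT_*⁴; at distance d the flux is S = σT_*⁴(R_*/d)².
S = 5.67×10⁻⁸·(5640)⁴·(1.36×10⁹/4.06×10¹⁰)² = 64380 W/m².
For an isothermal sphere T⁴ = (1−a)S/(4σ) = 2.838×10¹¹ K⁴.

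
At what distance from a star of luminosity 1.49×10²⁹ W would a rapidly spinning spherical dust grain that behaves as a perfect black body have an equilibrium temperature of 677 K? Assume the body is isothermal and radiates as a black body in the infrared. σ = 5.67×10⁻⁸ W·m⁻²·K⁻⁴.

d ≈ 4.99×10¹¹ m

For an isothermal black-emitting sphere, (1−a)S·πr² = σ·4πr²·T⁴ ⇒ S = 4σT⁴/(1−a).
S = 4·5.67×10⁻⁸·(677)⁴/1.00 = 47640 W/m².
Flux falls as S = L/(4πd²), so d = √(L/(4πS)) = √(1.49×10²⁹/(4π·47640)).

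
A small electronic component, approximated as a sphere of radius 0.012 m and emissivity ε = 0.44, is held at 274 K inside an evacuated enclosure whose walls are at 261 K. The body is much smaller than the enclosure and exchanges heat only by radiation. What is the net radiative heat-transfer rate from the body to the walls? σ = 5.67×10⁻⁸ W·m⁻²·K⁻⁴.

For a small grey body in a large enclosure: P_net = εσA(T_body⁴ − T_wall⁴).
A = 4πr² = 0.001810 m²; T_body⁴ − T_wall⁴ = 5.636×10⁹ − 4.640×10⁹ = 9.959×10⁸ K⁴.
|P_net| = 0.44·5.67×10⁻⁸·0.001810·9.959×10⁸.

P_net ≈ 0.0450 W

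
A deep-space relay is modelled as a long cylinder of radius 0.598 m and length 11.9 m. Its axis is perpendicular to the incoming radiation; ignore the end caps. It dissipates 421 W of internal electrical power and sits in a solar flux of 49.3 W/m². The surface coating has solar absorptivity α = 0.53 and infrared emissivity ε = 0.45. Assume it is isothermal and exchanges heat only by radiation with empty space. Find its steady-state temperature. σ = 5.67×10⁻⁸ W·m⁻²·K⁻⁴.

T ≈ 162 K

At steady state, absorbed solar power + internal power = radiated power.
Absorbed: α·S·A_cross = 0.53·49.3·14.23 = 371.9 W (cross-section 2rL).
Total input = 371.9 + 421 = 792.9 W.
Radiated: εσ·A_surf·T⁴ with A_surf = 2πrL = 44.71 m².
T⁴ = 792.9/(0.45·5.67×10⁻⁸·44.71) = 6.950×10⁸ K⁴.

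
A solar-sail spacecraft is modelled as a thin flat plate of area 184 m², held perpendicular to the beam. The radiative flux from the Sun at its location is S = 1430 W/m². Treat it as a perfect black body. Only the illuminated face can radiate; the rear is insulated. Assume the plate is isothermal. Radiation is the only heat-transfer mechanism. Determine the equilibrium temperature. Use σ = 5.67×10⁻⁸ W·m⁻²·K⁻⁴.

At equilibrium, absorbed power = emitted power.
Absorbing cross-section = A = 184.0 m²; emitting surface = A = 184.0 m² (ratio 1).
S·A_cross = εσ·A_surf·T⁴  ⇒  T⁴ = S/(1σ).
T⁴ = 1.00·1430/(1·5.67×10⁻⁸) = 2.522×10¹⁰ K⁴.
T = (2.522×10¹⁰)^(1/4).

T ≈ 399 K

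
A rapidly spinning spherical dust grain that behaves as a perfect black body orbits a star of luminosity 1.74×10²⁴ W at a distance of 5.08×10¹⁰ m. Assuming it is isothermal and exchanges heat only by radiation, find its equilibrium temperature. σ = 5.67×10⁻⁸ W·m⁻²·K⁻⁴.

T ≈ 124 K

First find the stellar flux at distance d: S = L/(4πd²) = 1.74×10²⁴/(4π·(5.08×10¹⁰)²) = 53.66 W/m².
For an isothermal sphere, absorbed (1−a)S·πr² = emitted σ·4πr²·T⁴, so T⁴ = (1−a)S/(4σ).
T⁴ = 1.00·53.66/(4·5.67×10⁻⁸) = 2.366×10⁸ K⁴.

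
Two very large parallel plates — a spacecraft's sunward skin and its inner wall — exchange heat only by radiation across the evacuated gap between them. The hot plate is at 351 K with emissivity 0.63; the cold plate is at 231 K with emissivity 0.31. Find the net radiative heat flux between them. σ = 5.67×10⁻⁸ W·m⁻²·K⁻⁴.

q ≈ 183 W/m²

For two infinite grey parallel plates, q = σ(T₁⁴ − T₂⁴)/(1/ε₁ + 1/ε₂ − 1).
T₁⁴ − T₂⁴ = 1.518×10¹⁰ − 2.847×10⁹ = 1.233×10¹⁰ K⁴.
1/ε₁ + 1/ε₂ − 1 = 1.587 + 3.226 − 1 = 3.813.
q = 5.67×10⁻⁸ × 1.233×10¹⁰ / 3.813.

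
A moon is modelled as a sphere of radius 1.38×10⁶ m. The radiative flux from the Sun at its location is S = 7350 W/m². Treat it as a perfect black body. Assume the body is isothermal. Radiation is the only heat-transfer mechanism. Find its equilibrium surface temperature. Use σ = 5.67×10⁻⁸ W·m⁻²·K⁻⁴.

At equilibrium, absorbed power = emitted power.
Absorbing cross-section = πr² = 5.983×10¹² m²; emitting surface = 4πr² = 2.393×10¹³ m² (ratio 4).
S·A_cross = εσ·A_surf·T⁴  ⇒  T⁴ = S/(4σ).
T⁴ = 1.00·7350/(4·5.67×10⁻⁸) = 3.241×10¹⁰ K⁴.
T = (3.241×10¹⁰)^(1/4).

T ≈ 424 K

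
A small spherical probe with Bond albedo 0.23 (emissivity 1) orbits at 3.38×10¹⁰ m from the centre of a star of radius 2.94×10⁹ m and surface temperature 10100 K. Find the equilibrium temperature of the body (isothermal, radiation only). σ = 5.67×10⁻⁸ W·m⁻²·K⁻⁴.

T ≈ 1970 K

The star's surface emits σT_*⁴; at distance d the flux is S = σT_*⁴(R_*/d)².
S = 5.67×10⁻⁸·(10100)⁴·(2.94×10⁹/3.38×10¹⁰)² = 4.464×10⁶ W/m².
For an isothermal sphere T⁴ = (1−a)S/(4σ) = 1.516×10¹³ K⁴.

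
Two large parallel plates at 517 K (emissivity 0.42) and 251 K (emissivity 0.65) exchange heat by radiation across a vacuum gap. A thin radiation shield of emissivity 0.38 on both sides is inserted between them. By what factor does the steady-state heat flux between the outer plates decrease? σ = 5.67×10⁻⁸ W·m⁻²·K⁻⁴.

Without shield: q₀ = σΔ(T⁴)/(1/ε₁+1/ε₂−1) with denominator 2.919.
With shield the two gaps are in series; the resistances add: (1/ε₁+1/ε_s−1)+(1/ε_s+1/ε₂−1) = 4.013+3.170 = 7.183.
Heat-flux ratio q₀/q = 7.183/2.919.

factor ≈ 2.46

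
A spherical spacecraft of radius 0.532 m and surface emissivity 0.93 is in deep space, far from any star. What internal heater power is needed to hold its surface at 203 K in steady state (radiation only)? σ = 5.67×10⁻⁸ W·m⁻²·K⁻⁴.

P ≈ 318 W

P = εσ·4πr²·T⁴.
4πr² = 3.557 m²; T⁴ = 1.698×10⁹ K⁴.
P = 0.93·5.67×10⁻⁸·3.557·1.698×10⁹.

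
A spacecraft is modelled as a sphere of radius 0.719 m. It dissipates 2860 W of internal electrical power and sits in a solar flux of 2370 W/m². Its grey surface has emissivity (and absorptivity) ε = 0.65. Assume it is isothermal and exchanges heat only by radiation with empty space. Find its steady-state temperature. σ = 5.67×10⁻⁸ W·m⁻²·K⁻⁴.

At steady state, absorbed solar power + internal power = radiated power.
Absorbed: α·S·A_cross = 0.65·2370·1.624 = 2502 W (cross-section πr²).
Total input = 2502 + 2860 = 5362 W.
Radiated: εσ·A_surf·T⁴ with A_surf = 4πr² = 6.496 m².
T⁴ = 5362/(0.65·5.67×10⁻⁸·6.496) = 2.240×10¹⁰ K⁴.

T ≈ 387 K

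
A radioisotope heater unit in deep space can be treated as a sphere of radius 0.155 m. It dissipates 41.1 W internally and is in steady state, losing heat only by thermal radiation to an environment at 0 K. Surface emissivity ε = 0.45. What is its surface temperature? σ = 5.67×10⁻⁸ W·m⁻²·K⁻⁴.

Steady state: internal power = radiated power, P = εσA T⁴.
Radiating area A = 4πr² = 0.3019 m².
T⁴ = P/(εσA) = 41.1/(0.45·5.67×10⁻⁸·0.3019) = 5.335×10⁹ K⁴.
T = (5.335×10⁹)^(1/4).

T ≈ 270 K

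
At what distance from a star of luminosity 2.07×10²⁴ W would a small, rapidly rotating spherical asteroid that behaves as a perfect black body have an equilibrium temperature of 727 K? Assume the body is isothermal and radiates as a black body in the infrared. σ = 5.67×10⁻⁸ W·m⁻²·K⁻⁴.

d ≈ 1.61×10⁹ m

For an isothermal black-emitting sphere, (1−a)S·πr² = σ·4πr²·T⁴ ⇒ S = 4σT⁴/(1−a).
S = 4·5.67×10⁻⁸·(727)⁴/1.00 = 63350 W/m².
Flux falls as S = L/(4πd²), so d = √(L/(4πS)) = √(2.07×10²⁴/(4π·63350)).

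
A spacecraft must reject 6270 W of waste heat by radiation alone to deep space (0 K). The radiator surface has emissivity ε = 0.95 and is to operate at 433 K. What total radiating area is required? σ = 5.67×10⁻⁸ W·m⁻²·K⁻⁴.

P = εσA T⁴ ⇒ A = P/(εσT⁴).
T⁴ = 3.515×10¹⁰ K⁴.
A = 6270/(0.95 × 5.67×10⁻⁸ × 3.515×10¹⁰).

A ≈ 3.31 m²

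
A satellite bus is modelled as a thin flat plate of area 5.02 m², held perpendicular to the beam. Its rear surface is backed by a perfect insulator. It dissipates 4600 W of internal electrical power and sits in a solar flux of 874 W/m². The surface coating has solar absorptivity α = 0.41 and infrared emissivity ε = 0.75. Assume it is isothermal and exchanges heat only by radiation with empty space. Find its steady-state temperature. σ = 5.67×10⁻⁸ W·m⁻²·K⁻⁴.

T ≈ 416 K

At steady state, absorbed solar power + internal power = radiated power.
Absorbed: α·S·A_cross = 0.41·874·5.020 = 1799 W (cross-section A).
Total input = 1799 + 4600 = 6399 W.
Radiated: εσ·A_surf·T⁴ with A_surf = A = 5.020 m².
T⁴ = 6399/(0.75·5.67×10⁻⁸·5.020) = 2.997×10¹⁰ K⁴.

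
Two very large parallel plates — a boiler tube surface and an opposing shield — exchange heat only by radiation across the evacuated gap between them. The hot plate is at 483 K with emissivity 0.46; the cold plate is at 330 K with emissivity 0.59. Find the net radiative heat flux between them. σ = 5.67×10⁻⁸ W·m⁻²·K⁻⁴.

q ≈ 841 W/m²

For two infinite grey parallel plates, q = σ(T₁⁴ − T₂⁴)/(1/ε₁ + 1/ε₂ − 1).
T₁⁴ − T₂⁴ = 5.442×10¹⁰ − 1.186×10¹⁰ = 4.256×10¹⁰ K⁴.
1/ε₁ + 1/ε₂ − 1 = 2.174 + 1.695 − 1 = 2.869.
q = 5.67×10⁻⁸ × 4.256×10¹⁰ / 2.869.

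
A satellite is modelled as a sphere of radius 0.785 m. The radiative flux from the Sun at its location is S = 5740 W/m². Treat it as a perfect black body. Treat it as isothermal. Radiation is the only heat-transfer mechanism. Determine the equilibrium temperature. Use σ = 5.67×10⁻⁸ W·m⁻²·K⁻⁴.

T ≈ 399 K

At equilibrium, absorbed power = emitted power.
Absorbing cross-section = πr² = 1.936 m²; emitting surface = 4πr² = 7.744 m² (ratio 4).
S·A_cross = εσ·A_surf·T⁴  ⇒  T⁴ = S/(4σ).
T⁴ = 1.00·5740/(4·5.67×10⁻⁸) = 2.531×10¹⁰ K⁴.
T = (2.531×10¹⁰)^(1/4).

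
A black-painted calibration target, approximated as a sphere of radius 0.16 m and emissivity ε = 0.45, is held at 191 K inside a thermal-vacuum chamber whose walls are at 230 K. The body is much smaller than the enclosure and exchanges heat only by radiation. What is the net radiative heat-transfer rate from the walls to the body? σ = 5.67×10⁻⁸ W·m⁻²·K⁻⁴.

For a small grey body in a large enclosure: P_net = εσA(T_body⁴ − T_wall⁴).
A = 4πr² = 0.3217 m²; T_body⁴ − T_wall⁴ = 1.331×10⁹ − 2.798×10⁹ = -1.468×10⁹ K⁴.
|P_net| = 0.45·5.67×10⁻⁸·0.3217·1.468×10⁹.

P_net ≈ 12.0 W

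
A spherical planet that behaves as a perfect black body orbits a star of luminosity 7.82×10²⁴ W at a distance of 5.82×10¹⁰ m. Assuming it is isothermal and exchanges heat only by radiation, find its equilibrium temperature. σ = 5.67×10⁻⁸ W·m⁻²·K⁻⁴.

First find the stellar flux at distance d: S = L/(4πd²) = 7.82×10²⁴/(4π·(5.82×10¹⁰)²) = 183.7 W/m².
For an isothermal sphere, absorbed (1−a)S·πr² = emitted σ·4πr²·T⁴, so T⁴ = (1−a)S/(4σ).
T⁴ = 1.00·183.7/(4·5.67×10⁻⁸) = 8.100×10⁸ K⁴.

T ≈ 169 K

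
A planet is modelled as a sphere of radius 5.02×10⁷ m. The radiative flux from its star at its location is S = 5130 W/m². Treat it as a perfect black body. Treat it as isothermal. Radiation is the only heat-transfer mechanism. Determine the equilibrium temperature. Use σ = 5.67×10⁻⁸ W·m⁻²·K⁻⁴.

At equilibrium, absorbed power = emitted power.
Absorbing cross-section = πr² = 7.917×10¹⁵ m²; emitting surface = 4πr² = 3.167×10¹⁶ m² (ratio 4).
S·A_cross = εσ·A_surf·T⁴  ⇒  T⁴ = S/(4σ).
T⁴ = 1.00·5130/(4·5.67×10⁻⁸) = 2.262×10¹⁰ K⁴.
T = (2.262×10¹⁰)^(1/4).

T ≈ 388 K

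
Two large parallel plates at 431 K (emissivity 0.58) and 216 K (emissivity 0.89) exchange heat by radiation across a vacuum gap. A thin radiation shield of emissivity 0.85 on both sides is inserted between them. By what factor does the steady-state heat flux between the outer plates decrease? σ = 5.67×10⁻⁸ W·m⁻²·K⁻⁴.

factor ≈ 1.73

Without shield: q₀ = σΔ(T⁴)/(1/ε₁+1/ε₂−1) with denominator 1.848.
With shield the two gaps are in series; the resistances add: (1/ε₁+1/ε_s−1)+(1/ε_s+1/ε₂−1) = 1.901+1.300 = 3.201.
Heat-flux ratio q₀/q = 3.201/1.848.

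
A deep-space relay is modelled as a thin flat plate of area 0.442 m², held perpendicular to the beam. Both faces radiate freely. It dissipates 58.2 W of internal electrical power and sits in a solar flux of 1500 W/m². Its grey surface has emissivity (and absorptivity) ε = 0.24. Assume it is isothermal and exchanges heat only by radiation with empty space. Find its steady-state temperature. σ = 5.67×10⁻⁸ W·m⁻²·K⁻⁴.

T ≈ 367 K

At steady state, absorbed solar power + internal power = radiated power.
Absorbed: α·S·A_cross = 0.24·1500·0.4420 = 159.1 W (cross-section A).
Total input = 159.1 + 58.2 = 217.3 W.
Radiated: εσ·A_surf·T⁴ with A_surf = 2A = 0.8840 m².
T⁴ = 217.3/(0.24·5.67×10⁻⁸·0.8840) = 1.807×10¹⁰ K⁴.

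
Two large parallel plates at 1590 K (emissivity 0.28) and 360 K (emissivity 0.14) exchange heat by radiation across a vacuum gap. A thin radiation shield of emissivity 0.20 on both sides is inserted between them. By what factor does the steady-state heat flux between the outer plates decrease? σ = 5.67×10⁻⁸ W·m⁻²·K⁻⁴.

factor ≈ 1.93

Without shield: q₀ = σΔ(T⁴)/(1/ε₁+1/ε₂−1) with denominator 9.714.
With shield the two gaps are in series; the resistances add: (1/ε₁+1/ε_s−1)+(1/ε_s+1/ε₂−1) = 7.571+11.14 = 18.71.
Heat-flux ratio q₀/q = 18.71/9.714.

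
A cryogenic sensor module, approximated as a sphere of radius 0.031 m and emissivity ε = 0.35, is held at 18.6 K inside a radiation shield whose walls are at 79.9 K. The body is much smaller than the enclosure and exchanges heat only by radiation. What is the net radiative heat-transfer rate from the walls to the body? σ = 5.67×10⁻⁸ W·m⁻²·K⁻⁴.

P_net ≈ 0.00974 W

For a small grey body in a large enclosure: P_net = εσA(T_body⁴ − T_wall⁴).
A = 4πr² = 0.01208 m²; T_body⁴ − T_wall⁴ = 1.197×10⁵ − 4.076×10⁷ = -4.064×10⁷ K⁴.
|P_net| = 0.35·5.67×10⁻⁸·0.01208·4.064×10⁷.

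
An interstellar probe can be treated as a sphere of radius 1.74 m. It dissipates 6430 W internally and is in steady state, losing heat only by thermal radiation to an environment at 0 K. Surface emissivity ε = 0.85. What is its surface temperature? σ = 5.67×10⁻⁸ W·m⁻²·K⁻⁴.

Steady state: internal power = radiated power, P = εσA T⁴.
Radiating area A = 4πr² = 38.05 m².
T⁴ = P/(εσA) = 6430/(0.85·5.67×10⁻⁸·38.05) = 3.507×10⁹ K⁴.
T = (3.507×10⁹)^(1/4).

T ≈ 243 K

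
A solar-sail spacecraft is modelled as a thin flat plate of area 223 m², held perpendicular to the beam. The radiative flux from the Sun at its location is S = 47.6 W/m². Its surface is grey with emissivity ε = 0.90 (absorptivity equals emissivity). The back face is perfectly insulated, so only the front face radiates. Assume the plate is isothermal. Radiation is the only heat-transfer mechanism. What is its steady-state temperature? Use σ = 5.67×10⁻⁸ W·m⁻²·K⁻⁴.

T ≈ 170 K

At equilibrium, absorbed power = emitted power.
Absorbing cross-section = A = 223.0 m²; emitting surface = A = 223.0 m² (ratio 1).
εS·A_cross = εσ·A_surf·T⁴  ⇒  T⁴ = S/(1σ)   (ε cancels).
T⁴ = 47.6/(1·5.67×10⁻⁸) = 8.395×10⁸ K⁴.
T = (8.395×10⁸)^(1/4).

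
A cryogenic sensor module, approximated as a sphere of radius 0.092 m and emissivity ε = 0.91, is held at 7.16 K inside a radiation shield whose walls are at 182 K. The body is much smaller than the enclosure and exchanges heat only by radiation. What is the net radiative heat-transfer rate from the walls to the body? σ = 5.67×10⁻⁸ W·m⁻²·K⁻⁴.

For a small grey body in a large enclosure: P_net = εσA(T_body⁴ − T_wall⁴).
A = 4πr² = 0.1064 m²; T_body⁴ − T_wall⁴ = 2628 − 1.097×10⁹ = -1.097×10⁹ K⁴.
|P_net| = 0.91·5.67×10⁻⁸·0.1064·1.097×10⁹.

P_net ≈ 6.02 W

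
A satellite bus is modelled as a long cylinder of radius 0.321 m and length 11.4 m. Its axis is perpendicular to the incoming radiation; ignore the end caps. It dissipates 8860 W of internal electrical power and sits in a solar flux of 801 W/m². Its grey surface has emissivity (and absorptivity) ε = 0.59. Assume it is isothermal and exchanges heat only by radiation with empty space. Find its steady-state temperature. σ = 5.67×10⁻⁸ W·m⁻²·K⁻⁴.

At steady state, absorbed solar power + internal power = radiated power.
Absorbed: α·S·A_cross = 0.59·801·7.319 = 3459 W (cross-section 2rL).
Total input = 3459 + 8860 = 12320 W.
Radiated: εσ·A_surf·T⁴ with A_surf = 2πrL = 22.99 m².
T⁴ = 12320/(0.59·5.67×10⁻⁸·22.99) = 1.602×10¹⁰ K⁴.

T ≈ 356 K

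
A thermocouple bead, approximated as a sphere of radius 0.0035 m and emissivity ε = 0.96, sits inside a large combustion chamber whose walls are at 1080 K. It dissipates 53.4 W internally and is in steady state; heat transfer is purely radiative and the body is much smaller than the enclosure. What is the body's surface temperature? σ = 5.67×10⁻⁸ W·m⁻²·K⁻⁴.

For a small grey body in a large enclosure, net radiated power = εσA(T⁴ − T_w⁴).
Steady state: P = εσA(T⁴ − T_w⁴) with A = 4πr² = 1.539×10⁻⁴ m².
T⁴ = P/(εσA) + T_w⁴ = 53.4/(0.96·5.67×10⁻⁸·1.539×10⁻⁴) + (1080)⁴
    = 6.373×10¹² + 1.360×10¹² = 7.733×10¹² K⁴.

T ≈ 1670 K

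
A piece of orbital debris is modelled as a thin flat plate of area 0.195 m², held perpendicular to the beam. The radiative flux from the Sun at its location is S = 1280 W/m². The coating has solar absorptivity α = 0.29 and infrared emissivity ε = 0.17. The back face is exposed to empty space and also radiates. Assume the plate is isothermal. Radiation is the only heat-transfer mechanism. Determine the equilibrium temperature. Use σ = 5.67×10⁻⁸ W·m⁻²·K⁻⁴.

T ≈ 373 K

At equilibrium, absorbed power = emitted power.
Absorbing cross-section = A = 0.1950 m²; emitting surface = 2A = 0.3900 m² (ratio 2).
αS·A_cross = εσ·A_surf·T⁴  ⇒  T⁴ = αS/(ε·2σ).
T⁴ = 0.290·1280/(0.17·2·5.67×10⁻⁸) = 1.926×10¹⁰ K⁴.
T = (1.926×10¹⁰)^(1/4).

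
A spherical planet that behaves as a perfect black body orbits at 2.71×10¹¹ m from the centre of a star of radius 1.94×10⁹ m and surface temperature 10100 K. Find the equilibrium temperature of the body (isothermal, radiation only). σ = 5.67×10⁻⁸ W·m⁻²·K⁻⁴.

The star's surface emits σT_*⁴; at distance d the flux is S = σT_*⁴(R_*/d)².
S = 5.67×10⁻⁸·(10100)⁴·(1.94×10⁹/2.71×10¹¹)² = 30240 W/m².
For an isothermal sphere T⁴ = (1−a)S/(4σ) = 1.333×10¹¹ K⁴.

T ≈ 604 K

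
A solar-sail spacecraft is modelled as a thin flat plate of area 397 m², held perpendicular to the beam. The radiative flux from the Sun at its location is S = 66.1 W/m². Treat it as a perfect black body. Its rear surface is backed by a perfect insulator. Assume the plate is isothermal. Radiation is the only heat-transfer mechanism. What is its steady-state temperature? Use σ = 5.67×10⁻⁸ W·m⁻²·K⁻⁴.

At equilibrium, absorbed power = emitted power.
Absorbing cross-section = A = 397.0 m²; emitting surface = A = 397.0 m² (ratio 1).
S·A_cross = εσ·A_surf·T⁴  ⇒  T⁴ = S/(1σ).
T⁴ = 1.00·66.1/(1·5.67×10⁻⁸) = 1.166×10⁹ K⁴.
T = (1.166×10⁹)^(1/4).

T ≈ 185 K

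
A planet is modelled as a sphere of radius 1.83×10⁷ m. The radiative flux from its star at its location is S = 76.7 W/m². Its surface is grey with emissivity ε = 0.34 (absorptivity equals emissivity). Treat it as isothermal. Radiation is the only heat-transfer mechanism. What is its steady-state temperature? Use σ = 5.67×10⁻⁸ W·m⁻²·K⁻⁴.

At equilibrium, absorbed power = emitted power.
Absorbing cross-section = πr² = 1.052×10¹⁵ m²; emitting surface = 4πr² = 4.208×10¹⁵ m² (ratio 4).
εS·A_cross = εσ·A_surf·T⁴  ⇒  T⁴ = S/(4σ)   (ε cancels).
T⁴ = 76.7/(4·5.67×10⁻⁸) = 3.382×10⁸ K⁴.
T = (3.382×10⁸)^(1/4).

T ≈ 136 K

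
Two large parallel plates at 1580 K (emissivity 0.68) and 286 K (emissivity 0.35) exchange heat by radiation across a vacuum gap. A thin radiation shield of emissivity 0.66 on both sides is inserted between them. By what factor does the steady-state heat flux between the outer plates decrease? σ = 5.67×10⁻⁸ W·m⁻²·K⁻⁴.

factor ≈ 1.61

Without shield: q₀ = σΔ(T⁴)/(1/ε₁+1/ε₂−1) with denominator 3.328.
With shield the two gaps are in series; the resistances add: (1/ε₁+1/ε_s−1)+(1/ε_s+1/ε₂−1) = 1.986+3.372 = 5.358.
Heat-flux ratio q₀/q = 5.358/3.328.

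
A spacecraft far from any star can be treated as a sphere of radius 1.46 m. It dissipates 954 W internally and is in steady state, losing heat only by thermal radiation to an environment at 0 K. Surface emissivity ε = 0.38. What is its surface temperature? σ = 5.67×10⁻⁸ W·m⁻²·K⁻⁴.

T ≈ 202 K

Steady state: internal power = radiated power, P = εσA T⁴.
Radiating area A = 4πr² = 26.79 m².
T⁴ = P/(εσA) = 954/(0.38·5.67×10⁻⁸·26.79) = 1.653×10⁹ K⁴.
T = (1.653×10⁹)^(1/4).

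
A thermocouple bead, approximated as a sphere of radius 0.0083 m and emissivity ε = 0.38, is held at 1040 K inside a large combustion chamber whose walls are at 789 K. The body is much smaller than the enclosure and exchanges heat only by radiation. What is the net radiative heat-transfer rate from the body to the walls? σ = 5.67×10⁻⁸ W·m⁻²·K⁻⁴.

For a small grey body in a large enclosure: P_net = εσA(T_body⁴ − T_wall⁴).
A = 4πr² = 8.657×10⁻⁴ m²; T_body⁴ − T_wall⁴ = 1.170×10¹² − 3.875×10¹¹ = 7.823×10¹¹ K⁴.
|P_net| = 0.38·5.67×10⁻⁸·8.657×10⁻⁴·7.823×10¹¹.

P_net ≈ 14.6 W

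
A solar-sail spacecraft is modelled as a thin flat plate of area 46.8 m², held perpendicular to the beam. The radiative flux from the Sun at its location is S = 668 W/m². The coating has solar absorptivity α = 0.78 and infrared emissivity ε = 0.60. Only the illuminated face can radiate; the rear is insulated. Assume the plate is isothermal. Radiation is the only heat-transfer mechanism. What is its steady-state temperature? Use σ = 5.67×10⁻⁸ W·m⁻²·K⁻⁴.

At equilibrium, absorbed power = emitted power.
Absorbing cross-section = A = 46.80 m²; emitting surface = A = 46.80 m² (ratio 1).
αS·A_cross = εσ·A_surf·T⁴  ⇒  T⁴ = αS/(ε·1σ).
T⁴ = 0.780·668/(0.60·1·5.67×10⁻⁸) = 1.532×10¹⁰ K⁴.
T = (1.532×10¹⁰)^(1/4).

T ≈ 352 K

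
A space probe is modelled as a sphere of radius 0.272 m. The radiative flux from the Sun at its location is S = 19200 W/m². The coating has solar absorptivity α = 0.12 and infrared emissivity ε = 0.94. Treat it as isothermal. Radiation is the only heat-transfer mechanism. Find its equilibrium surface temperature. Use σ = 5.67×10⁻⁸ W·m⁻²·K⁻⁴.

T ≈ 322 K

At equilibrium, absorbed power = emitted power.
Absorbing cross-section = πr² = 0.2324 m²; emitting surface = 4πr² = 0.9297 m² (ratio 4).
αS·A_cross = εσ·A_surf·T⁴  ⇒  T⁴ = αS/(ε·4σ).
T⁴ = 0.120·19200/(0.94·4·5.67×10⁻⁸) = 1.081×10¹⁰ K⁴.
T = (1.081×10¹⁰)^(1/4).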